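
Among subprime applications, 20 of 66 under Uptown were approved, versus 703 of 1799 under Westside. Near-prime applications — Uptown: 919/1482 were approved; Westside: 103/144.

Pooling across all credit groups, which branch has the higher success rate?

Uptown

Subprime: Uptown 20/66 = 30.3%, Westside 703/1799 = 39.1% → Westside
Near-prime: Uptown 919/1482 = 62.0%, Westside 103/144 = 71.5% → Westside
Overall: Uptown 939/1548 = 60.7%, Westside 806/1943 = 41.5% → Uptown
(Westside wins every credit group but Uptown wins overall — Westside's applications skew toward the low-rate subprime group.)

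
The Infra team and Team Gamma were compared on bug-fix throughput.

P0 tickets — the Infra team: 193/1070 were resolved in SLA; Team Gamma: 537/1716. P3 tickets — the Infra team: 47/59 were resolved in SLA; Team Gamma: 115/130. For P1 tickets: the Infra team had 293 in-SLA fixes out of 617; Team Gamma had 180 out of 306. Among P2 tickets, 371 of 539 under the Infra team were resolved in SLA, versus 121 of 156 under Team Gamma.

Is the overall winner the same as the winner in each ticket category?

P0: the Infra team 193/1070 = 18.0%, Team Gamma 537/1716 = 31.3% → Team Gamma
P3: the Infra team 47/59 = 79.7%, Team Gamma 115/130 = 88.5% → Team Gamma
P1: the Infra team 293/617 = 47.5%, Team Gamma 180/306 = 58.8% → Team Gamma
P2: the Infra team 371/539 = 68.8%, Team Gamma 121/156 = 77.6% → Team Gamma
Overall: the Infra team 904/2285 = 39.6%, Team Gamma 953/2308 = 41.3% → Team Gamma
Team Gamma wins overall and in every ticket group — no reversal.

Yes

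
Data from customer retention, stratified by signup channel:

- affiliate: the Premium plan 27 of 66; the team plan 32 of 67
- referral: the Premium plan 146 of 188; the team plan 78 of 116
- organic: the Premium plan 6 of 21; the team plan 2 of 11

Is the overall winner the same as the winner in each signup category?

No

Affiliate: the Premium plan 27/66 = 40.9%, the team plan 32/67 = 47.8% → the team plan
Referral: the Premium plan 146/188 = 77.7%, the team plan 78/116 = 67.2% → the Premium plan
Organic: the Premium plan 6/21 = 28.6%, the team plan 2/11 = 18.2% → the Premium plan
Overall: the Premium plan 179/275 = 65.1%, the team plan 112/194 = 57.7% → the Premium plan
Neither sweeps: the Premium plan wins 2 of 3 groups, the team plan wins 1. The Premium plan wins overall but not every group — no Simpson reversal.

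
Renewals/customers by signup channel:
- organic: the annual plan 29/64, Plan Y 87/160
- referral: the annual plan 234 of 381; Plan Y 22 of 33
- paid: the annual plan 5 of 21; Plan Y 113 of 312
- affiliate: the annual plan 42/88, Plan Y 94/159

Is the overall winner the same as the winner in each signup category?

Organic: the annual plan 29/64 = 45.3%, Plan Y 87/160 = 54.4% → Plan Y
Referral: the annual plan 234/381 = 61.4%, Plan Y 22/33 = 66.7% → Plan Y
Paid: the annual plan 5/21 = 23.8%, Plan Y 113/312 = 36.2% → Plan Y
Affiliate: the annual plan 42/88 = 47.7%, Plan Y 94/159 = 59.1% → Plan Y
Overall: the annual plan 310/554 = 56.0%, Plan Y 316/664 = 47.6% → the annual plan
Plan Y wins each signup group but the annual plan wins overall — the comparison reverses. Plan Y's customers skew toward paid, which has a lower base rate.

No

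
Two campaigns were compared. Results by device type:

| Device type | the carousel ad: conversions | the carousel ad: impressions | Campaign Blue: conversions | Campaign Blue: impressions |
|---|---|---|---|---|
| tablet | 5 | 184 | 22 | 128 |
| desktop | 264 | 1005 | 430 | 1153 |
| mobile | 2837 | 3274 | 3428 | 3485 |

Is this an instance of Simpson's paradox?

No

Tablet: the carousel ad 5/184 = 2.7%, Campaign Blue 22/128 = 17.2% → Campaign Blue
Desktop: the carousel ad 264/1005 = 26.3%, Campaign Blue 430/1153 = 37.3% → Campaign Blue
Mobile: the carousel ad 2837/3274 = 86.7%, Campaign Blue 3428/3485 = 98.4% → Campaign Blue
Overall: the carousel ad 3106/4463 = 69.6%, Campaign Blue 3880/4766 = 81.4% → Campaign Blue
Campaign Blue wins overall and in every device group — no reversal.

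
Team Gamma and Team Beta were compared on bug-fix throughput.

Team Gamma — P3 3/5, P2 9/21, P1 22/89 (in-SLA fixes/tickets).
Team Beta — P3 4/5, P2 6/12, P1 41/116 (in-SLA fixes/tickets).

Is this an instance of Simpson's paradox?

P3: Team Gamma 3/5 = 60.0%, Team Beta 4/5 = 80.0% → Team Beta
P2: Team Gamma 9/21 = 42.9%, Team Beta 6/12 = 50.0% → Team Beta
P1: Team Gamma 22/89 = 24.7%, Team Beta 41/116 = 35.3% → Team Beta
Overall: Team Gamma 34/115 = 29.6%, Team Beta 51/133 = 38.3% → Team Beta
Team Beta wins overall and in every ticket group — no reversal.

No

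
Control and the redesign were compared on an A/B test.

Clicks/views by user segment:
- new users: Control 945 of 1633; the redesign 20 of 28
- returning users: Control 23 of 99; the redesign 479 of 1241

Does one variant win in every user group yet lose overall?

New users: Control 945/1633 = 57.9%, the redesign 20/28 = 71.4% → the redesign
Returning users: Control 23/99 = 23.2%, the redesign 479/1241 = 38.6% → the redesign
Overall: Control 968/1732 = 55.9%, the redesign 499/1269 = 39.3% → Control
The redesign wins each user group but Control wins overall — the comparison reverses. The redesign's views skew toward returning users, which has a lower base rate.

Yes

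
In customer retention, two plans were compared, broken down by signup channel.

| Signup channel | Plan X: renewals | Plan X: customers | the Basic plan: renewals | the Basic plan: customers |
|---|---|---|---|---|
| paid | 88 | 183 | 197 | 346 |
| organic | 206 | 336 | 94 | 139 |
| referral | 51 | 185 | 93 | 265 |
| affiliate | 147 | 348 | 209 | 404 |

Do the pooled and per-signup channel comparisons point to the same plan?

Paid: Plan X 88/183 = 48.1%, the Basic plan 197/346 = 56.9% → the Basic plan
Organic: Plan X 206/336 = 61.3%, the Basic plan 94/139 = 67.6% → the Basic plan
Referral: Plan X 51/185 = 27.6%, the Basic plan 93/265 = 35.1% → the Basic plan
Affiliate: Plan X 147/348 = 42.2%, the Basic plan 209/404 = 51.7% → the Basic plan
Overall: Plan X 492/1052 = 46.8%, the Basic plan 593/1154 = 51.4% → the Basic plan
The Basic plan wins overall and in every signup group — no reversal.

Yes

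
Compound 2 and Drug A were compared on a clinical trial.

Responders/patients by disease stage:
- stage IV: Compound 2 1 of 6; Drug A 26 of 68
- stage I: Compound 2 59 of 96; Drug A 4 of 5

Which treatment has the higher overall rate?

Compound 2

Stage IV: Compound 2 1/6 = 16.7%, Drug A 26/68 = 38.2% → Drug A
Stage I: Compound 2 59/96 = 61.5%, Drug A 4/5 = 80.0% → Drug A
Overall: Compound 2 60/102 = 58.8%, Drug A 30/73 = 41.1% → Compound 2
(Drug A wins every disease group but Compound 2 wins overall — Drug A's patients skew toward the low-rate stage IV group.)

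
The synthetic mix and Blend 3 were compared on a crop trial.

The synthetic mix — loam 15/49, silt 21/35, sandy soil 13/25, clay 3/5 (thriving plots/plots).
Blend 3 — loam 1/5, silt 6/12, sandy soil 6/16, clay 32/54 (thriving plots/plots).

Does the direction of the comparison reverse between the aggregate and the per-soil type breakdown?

Yes

Loam: the synthetic mix 15/49 = 30.6%, Blend 3 1/5 = 20.0% → the synthetic mix
Silt: the synthetic mix 21/35 = 60.0%, Blend 3 6/12 = 50.0% → the synthetic mix
Sandy soil: the synthetic mix 13/25 = 52.0%, Blend 3 6/16 = 37.5% → the synthetic mix
Clay: the synthetic mix 3/5 = 60.0%, Blend 3 32/54 = 59.3% → the synthetic mix
Overall: the synthetic mix 52/114 = 45.6%, Blend 3 45/87 = 51.7% → Blend 3
The synthetic mix wins each soil group but Blend 3 wins overall — the comparison reverses. The synthetic mix's plots skew toward loam, which has a lower base rate.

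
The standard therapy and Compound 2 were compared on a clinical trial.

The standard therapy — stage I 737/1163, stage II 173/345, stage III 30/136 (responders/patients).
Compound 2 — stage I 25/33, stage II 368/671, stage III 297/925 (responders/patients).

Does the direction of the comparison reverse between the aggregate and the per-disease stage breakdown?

Stage I: the standard therapy 737/1163 = 63.4%, Compound 2 25/33 = 75.8% → Compound 2
Stage II: the standard therapy 173/345 = 50.1%, Compound 2 368/671 = 54.8% → Compound 2
Stage III: the standard therapy 30/136 = 22.1%, Compound 2 297/925 = 32.1% → Compound 2
Overall: the standard therapy 940/1644 = 57.2%, Compound 2 690/1629 = 42.4% → the standard therapy
Compound 2 wins each disease group but the standard therapy wins overall — the comparison reverses. Compound 2's patients skew toward stage III, which has a lower base rate.

Yes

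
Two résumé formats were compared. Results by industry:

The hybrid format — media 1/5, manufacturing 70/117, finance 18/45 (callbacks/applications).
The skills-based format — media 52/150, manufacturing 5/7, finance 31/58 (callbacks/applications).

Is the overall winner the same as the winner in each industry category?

No

Media: the hybrid format 1/5 = 20.0%, the skills-based format 52/150 = 34.7% → the skills-based format
Manufacturing: the hybrid format 70/117 = 59.8%, the skills-based format 5/7 = 71.4% → the skills-based format
Finance: the hybrid format 18/45 = 40.0%, the skills-based format 31/58 = 53.4% → the skills-based format
Overall: the hybrid format 89/167 = 53.3%, the skills-based format 88/215 = 40.9% → the hybrid format
The skills-based format wins each industry group but the hybrid format wins overall — the comparison reverses. The skills-based format's applications skew toward media, which has a lower base rate.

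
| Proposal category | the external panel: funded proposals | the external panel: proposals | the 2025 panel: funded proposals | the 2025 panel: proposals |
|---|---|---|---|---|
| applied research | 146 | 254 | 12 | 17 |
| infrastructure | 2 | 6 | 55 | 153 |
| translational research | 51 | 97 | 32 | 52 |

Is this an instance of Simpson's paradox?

Yes

Applied research: the external panel 146/254 = 57.5%, the 2025 panel 12/17 = 70.6% → the 2025 panel
Infrastructure: the external panel 2/6 = 33.3%, the 2025 panel 55/153 = 35.9% → the 2025 panel
Translational research: the external panel 51/97 = 52.6%, the 2025 panel 32/52 = 61.5% → the 2025 panel
Overall: the external panel 199/357 = 55.7%, the 2025 panel 99/222 = 44.6% → the external panel
The 2025 panel wins each proposal group but the external panel wins overall — the comparison reverses. The 2025 panel's proposals skew toward infrastructure, which has a lower base rate.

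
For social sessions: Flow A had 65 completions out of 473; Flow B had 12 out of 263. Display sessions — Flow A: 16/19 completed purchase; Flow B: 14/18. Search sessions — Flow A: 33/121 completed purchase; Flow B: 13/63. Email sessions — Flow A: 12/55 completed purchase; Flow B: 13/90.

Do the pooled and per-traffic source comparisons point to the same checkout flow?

Yes

Social: Flow A 65/473 = 13.7%, Flow B 12/263 = 4.6% → Flow A
Display: Flow A 16/19 = 84.2%, Flow B 14/18 = 77.8% → Flow A
Search: Flow A 33/121 = 27.3%, Flow B 13/63 = 20.6% → Flow A
Email: Flow A 12/55 = 21.8%, Flow B 13/90 = 14.4% → Flow A
Overall: Flow A 126/668 = 18.9%, Flow B 52/434 = 12.0% → Flow A
Flow A wins overall and in every traffic group — no reversal.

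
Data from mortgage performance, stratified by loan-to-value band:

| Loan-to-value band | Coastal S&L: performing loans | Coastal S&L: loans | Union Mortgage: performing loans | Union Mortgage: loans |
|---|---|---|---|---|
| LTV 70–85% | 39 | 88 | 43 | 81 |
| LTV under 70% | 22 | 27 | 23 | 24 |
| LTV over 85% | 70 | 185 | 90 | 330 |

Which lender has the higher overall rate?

LTV 70–85%: Coastal S&L 39/88 = 44.3%, Union Mortgage 43/81 = 53.1% → Union Mortgage
LTV under 70%: Coastal S&L 22/27 = 81.5%, Union Mortgage 23/24 = 95.8% → Union Mortgage
LTV over 85%: Coastal S&L 70/185 = 37.8%, Union Mortgage 90/330 = 27.3% → Coastal S&L
Overall: Coastal S&L 131/300 = 43.7%, Union Mortgage 156/435 = 35.9% → Coastal S&L
(Neither sweeps every loan-to-value group, but Coastal S&L has the higher pooled rate.)

Coastal S&L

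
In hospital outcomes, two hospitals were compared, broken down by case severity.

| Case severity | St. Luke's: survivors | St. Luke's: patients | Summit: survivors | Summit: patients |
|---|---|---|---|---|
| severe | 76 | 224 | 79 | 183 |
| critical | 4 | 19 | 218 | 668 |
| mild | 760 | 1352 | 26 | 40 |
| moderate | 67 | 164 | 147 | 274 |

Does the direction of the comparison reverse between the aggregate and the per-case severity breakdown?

Yes

Severe: St. Luke's 76/224 = 33.9%, Summit 79/183 = 43.2% → Summit
Critical: St. Luke's 4/19 = 21.1%, Summit 218/668 = 32.6% → Summit
Mild: St. Luke's 760/1352 = 56.2%, Summit 26/40 = 65.0% → Summit
Moderate: St. Luke's 67/164 = 40.9%, Summit 147/274 = 53.6% → Summit
Overall: St. Luke's 907/1759 = 51.6%, Summit 470/1165 = 40.3% → St. Luke's
Summit wins each case group but St. Luke's wins overall — the comparison reverses. Summit's patients skew toward critical, which has a lower base rate.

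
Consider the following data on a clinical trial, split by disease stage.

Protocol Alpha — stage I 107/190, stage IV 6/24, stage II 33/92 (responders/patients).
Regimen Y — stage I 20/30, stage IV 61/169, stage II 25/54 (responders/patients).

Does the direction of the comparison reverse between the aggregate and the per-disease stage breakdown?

Yes

Stage I: Protocol Alpha 107/190 = 56.3%, Regimen Y 20/30 = 66.7% → Regimen Y
Stage IV: Protocol Alpha 6/24 = 25.0%, Regimen Y 61/169 = 36.1% → Regimen Y
Stage II: Protocol Alpha 33/92 = 35.9%, Regimen Y 25/54 = 46.3% → Regimen Y
Overall: Protocol Alpha 146/306 = 47.7%, Regimen Y 106/253 = 41.9% → Protocol Alpha
Regimen Y wins each disease group but Protocol Alpha wins overall — the comparison reverses. Regimen Y's patients skew toward stage IV, which has a lower base rate.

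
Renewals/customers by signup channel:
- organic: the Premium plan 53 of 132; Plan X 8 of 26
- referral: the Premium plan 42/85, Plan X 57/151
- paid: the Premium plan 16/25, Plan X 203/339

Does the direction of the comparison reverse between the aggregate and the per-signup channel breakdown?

Yes

Organic: the Premium plan 53/132 = 40.2%, Plan X 8/26 = 30.8% → the Premium plan
Referral: the Premium plan 42/85 = 49.4%, Plan X 57/151 = 37.7% → the Premium plan
Paid: the Premium plan 16/25 = 64.0%, Plan X 203/339 = 59.9% → the Premium plan
Overall: the Premium plan 111/242 = 45.9%, Plan X 268/516 = 51.9% → Plan X
The Premium plan wins each signup group but Plan X wins overall — the comparison reverses. The Premium plan's customers skew toward organic, which has a lower base rate.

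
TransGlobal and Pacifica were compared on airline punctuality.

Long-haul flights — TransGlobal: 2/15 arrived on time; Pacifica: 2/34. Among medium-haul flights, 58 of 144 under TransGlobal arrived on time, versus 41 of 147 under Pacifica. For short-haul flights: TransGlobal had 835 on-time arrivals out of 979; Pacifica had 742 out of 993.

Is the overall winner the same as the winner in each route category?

Yes

Long-haul: TransGlobal 2/15 = 13.3%, Pacifica 2/34 = 5.9% → TransGlobal
Medium-haul: TransGlobal 58/144 = 40.3%, Pacifica 41/147 = 27.9% → TransGlobal
Short-haul: TransGlobal 835/979 = 85.3%, Pacifica 742/993 = 74.7% → TransGlobal
Overall: TransGlobal 895/1138 = 78.6%, Pacifica 785/1174 = 66.9% → TransGlobal
TransGlobal wins overall and in every route group — no reversal.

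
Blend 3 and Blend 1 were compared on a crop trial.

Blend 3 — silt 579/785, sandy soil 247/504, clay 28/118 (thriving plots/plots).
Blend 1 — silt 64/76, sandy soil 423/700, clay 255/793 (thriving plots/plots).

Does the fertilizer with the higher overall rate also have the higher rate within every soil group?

Silt: Blend 3 579/785 = 73.8%, Blend 1 64/76 = 84.2% → Blend 1
Sandy soil: Blend 3 247/504 = 49.0%, Blend 1 423/700 = 60.4% → Blend 1
Clay: Blend 3 28/118 = 23.7%, Blend 1 255/793 = 32.2% → Blend 1
Overall: Blend 3 854/1407 = 60.7%, Blend 1 742/1569 = 47.3% → Blend 3
Blend 1 wins each soil group but Blend 3 wins overall — the comparison reverses. Blend 1's plots skew toward clay, which has a lower base rate.

No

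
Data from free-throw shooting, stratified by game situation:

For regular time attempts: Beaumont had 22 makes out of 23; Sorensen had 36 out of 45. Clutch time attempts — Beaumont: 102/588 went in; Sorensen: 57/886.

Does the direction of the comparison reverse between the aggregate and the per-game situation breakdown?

Regular time: Beaumont 22/23 = 95.7%, Sorensen 36/45 = 80.0% → Beaumont
Clutch time: Beaumont 102/588 = 17.3%, Sorensen 57/886 = 6.4% → Beaumont
Overall: Beaumont 124/611 = 20.3%, Sorensen 93/931 = 10.0% → Beaumont
Beaumont wins overall and in every game group — no reversal.

No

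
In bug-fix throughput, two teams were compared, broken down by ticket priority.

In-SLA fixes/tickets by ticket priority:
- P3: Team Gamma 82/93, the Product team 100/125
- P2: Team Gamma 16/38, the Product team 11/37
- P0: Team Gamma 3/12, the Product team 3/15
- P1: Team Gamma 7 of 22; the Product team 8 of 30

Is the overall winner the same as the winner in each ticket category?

P3: Team Gamma 82/93 = 88.2%, the Product team 100/125 = 80.0% → Team Gamma
P2: Team Gamma 16/38 = 42.1%, the Product team 11/37 = 29.7% → Team Gamma
P0: Team Gamma 3/12 = 25.0%, the Product team 3/15 = 20.0% → Team Gamma
P1: Team Gamma 7/22 = 31.8%, the Product team 8/30 = 26.7% → Team Gamma
Overall: Team Gamma 108/165 = 65.5%, the Product team 122/207 = 58.9% → Team Gamma
Team Gamma wins overall and in every ticket group — no reversal.

Yes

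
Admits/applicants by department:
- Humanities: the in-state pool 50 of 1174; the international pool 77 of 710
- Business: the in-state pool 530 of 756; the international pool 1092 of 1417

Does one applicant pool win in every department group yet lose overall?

No

Humanities: the in-state pool 50/1174 = 4.3%, the international pool 77/710 = 10.8% → the international pool
Business: the in-state pool 530/756 = 70.1%, the international pool 1092/1417 = 77.1% → the international pool
Overall: the in-state pool 580/1930 = 30.1%, the international pool 1169/2127 = 55.0% → the international pool
The international pool wins overall and in every department group — no reversal.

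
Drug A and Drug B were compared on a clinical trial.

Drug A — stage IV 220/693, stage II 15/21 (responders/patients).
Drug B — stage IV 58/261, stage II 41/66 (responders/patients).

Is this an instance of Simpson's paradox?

No

Stage IV: Drug A 220/693 = 31.7%, Drug B 58/261 = 22.2% → Drug A
Stage II: Drug A 15/21 = 71.4%, Drug B 41/66 = 62.1% → Drug A
Overall: Drug A 235/714 = 32.9%, Drug B 99/327 = 30.3% → Drug A
Drug A wins overall and in every disease group — no reversal.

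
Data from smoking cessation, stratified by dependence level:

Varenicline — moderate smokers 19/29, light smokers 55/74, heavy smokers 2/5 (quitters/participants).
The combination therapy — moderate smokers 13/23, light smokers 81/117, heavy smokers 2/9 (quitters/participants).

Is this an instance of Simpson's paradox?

Moderate smokers: varenicline 19/29 = 65.5%, the combination therapy 13/23 = 56.5% → varenicline
Light smokers: varenicline 55/74 = 74.3%, the combination therapy 81/117 = 69.2% → varenicline
Heavy smokers: varenicline 2/5 = 40.0%, the combination therapy 2/9 = 22.2% → varenicline
Overall: varenicline 76/108 = 70.4%, the combination therapy 96/149 = 64.4% → varenicline
Varenicline wins overall and in every dependence group — no reversal.

No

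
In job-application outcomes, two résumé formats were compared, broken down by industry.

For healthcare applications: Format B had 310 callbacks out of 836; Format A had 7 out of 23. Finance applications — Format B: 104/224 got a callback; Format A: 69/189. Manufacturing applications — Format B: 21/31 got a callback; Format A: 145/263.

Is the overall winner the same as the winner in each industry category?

Healthcare: Format B 310/836 = 37.1%, Format A 7/23 = 30.4% → Format B
Finance: Format B 104/224 = 46.4%, Format A 69/189 = 36.5% → Format B
Manufacturing: Format B 21/31 = 67.7%, Format A 145/263 = 55.1% → Format B
Overall: Format B 435/1091 = 39.9%, Format A 221/475 = 46.5% → Format A
Format B wins each industry group but Format A wins overall — the comparison reverses. Format B's applications skew toward healthcare, which has a lower base rate.

No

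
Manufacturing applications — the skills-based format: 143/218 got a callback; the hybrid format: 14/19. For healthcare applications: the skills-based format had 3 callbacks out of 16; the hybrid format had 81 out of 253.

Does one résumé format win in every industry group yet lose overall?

Yes

Manufacturing: the skills-based format 143/218 = 65.6%, the hybrid format 14/19 = 73.7% → the hybrid format
Healthcare: the skills-based format 3/16 = 18.8%, the hybrid format 81/253 = 32.0% → the hybrid format
Overall: the skills-based format 146/234 = 62.4%, the hybrid format 95/272 = 34.9% → the skills-based format
The hybrid format wins each industry group but the skills-based format wins overall — the comparison reverses. The hybrid format's applications skew toward healthcare, which has a lower base rate.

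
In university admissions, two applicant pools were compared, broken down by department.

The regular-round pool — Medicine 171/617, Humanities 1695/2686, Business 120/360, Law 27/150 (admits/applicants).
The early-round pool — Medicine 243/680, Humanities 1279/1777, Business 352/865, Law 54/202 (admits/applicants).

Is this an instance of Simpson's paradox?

Medicine: the regular-round pool 171/617 = 27.7%, the early-round pool 243/680 = 35.7% → the early-round pool
Humanities: the regular-round pool 1695/2686 = 63.1%, the early-round pool 1279/1777 = 72.0% → the early-round pool
Business: the regular-round pool 120/360 = 33.3%, the early-round pool 352/865 = 40.7% → the early-round pool
Law: the regular-round pool 27/150 = 18.0%, the early-round pool 54/202 = 26.7% → the early-round pool
Overall: the regular-round pool 2013/3813 = 52.8%, the early-round pool 1928/3524 = 54.7% → the early-round pool
The early-round pool wins overall and in every department group — no reversal.

No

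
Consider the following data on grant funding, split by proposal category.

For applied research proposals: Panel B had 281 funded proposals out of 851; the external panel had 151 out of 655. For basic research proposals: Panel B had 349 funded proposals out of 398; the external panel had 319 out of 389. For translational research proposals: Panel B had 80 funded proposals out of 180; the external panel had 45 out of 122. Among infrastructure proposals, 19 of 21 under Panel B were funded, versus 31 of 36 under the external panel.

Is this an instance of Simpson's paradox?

No

Applied research: Panel B 281/851 = 33.0%, the external panel 151/655 = 23.1% → Panel B
Basic research: Panel B 349/398 = 87.7%, the external panel 319/389 = 82.0% → Panel B
Translational research: Panel B 80/180 = 44.4%, the external panel 45/122 = 36.9% → Panel B
Infrastructure: Panel B 19/21 = 90.5%, the external panel 31/36 = 86.1% → Panel B
Overall: Panel B 729/1450 = 50.3%, the external panel 546/1202 = 45.4% → Panel B
Panel B wins overall and in every proposal group — no reversal.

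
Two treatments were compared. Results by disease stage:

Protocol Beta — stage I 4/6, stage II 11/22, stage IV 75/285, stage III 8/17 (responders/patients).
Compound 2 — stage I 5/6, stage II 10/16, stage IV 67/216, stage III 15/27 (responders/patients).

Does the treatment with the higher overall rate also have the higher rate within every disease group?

Stage I: Protocol Beta 4/6 = 66.7%, Compound 2 5/6 = 83.3% → Compound 2
Stage II: Protocol Beta 11/22 = 50.0%, Compound 2 10/16 = 62.5% → Compound 2
Stage IV: Protocol Beta 75/285 = 26.3%, Compound 2 67/216 = 31.0% → Compound 2
Stage III: Protocol Beta 8/17 = 47.1%, Compound 2 15/27 = 55.6% → Compound 2
Overall: Protocol Beta 98/330 = 29.7%, Compound 2 97/265 = 36.6% → Compound 2
Compound 2 wins overall and in every disease group — no reversal.

Yes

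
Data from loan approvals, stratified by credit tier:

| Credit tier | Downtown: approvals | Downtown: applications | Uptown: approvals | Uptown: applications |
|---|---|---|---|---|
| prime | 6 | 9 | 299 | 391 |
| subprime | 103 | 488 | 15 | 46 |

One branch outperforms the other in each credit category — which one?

Prime: Downtown 6/9 = 66.7%, Uptown 299/391 = 76.5% → Uptown
Subprime: Downtown 103/488 = 21.1%, Uptown 15/46 = 32.6% → Uptown
Uptown has the higher rate in both groups.

Uptown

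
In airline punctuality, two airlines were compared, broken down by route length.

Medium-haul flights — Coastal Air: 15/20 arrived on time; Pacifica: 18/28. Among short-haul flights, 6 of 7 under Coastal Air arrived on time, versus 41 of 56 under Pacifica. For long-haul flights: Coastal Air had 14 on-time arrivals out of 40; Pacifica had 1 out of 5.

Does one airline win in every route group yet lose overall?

Medium-haul: Coastal Air 15/20 = 75.0%, Pacifica 18/28 = 64.3% → Coastal Air
Short-haul: Coastal Air 6/7 = 85.7%, Pacifica 41/56 = 73.2% → Coastal Air
Long-haul: Coastal Air 14/40 = 35.0%, Pacifica 1/5 = 20.0% → Coastal Air
Overall: Coastal Air 35/67 = 52.2%, Pacifica 60/89 = 67.4% → Pacifica
Coastal Air wins each route group but Pacifica wins overall — the comparison reverses. Coastal Air's flights skew toward long-haul, which has a lower base rate.

Yes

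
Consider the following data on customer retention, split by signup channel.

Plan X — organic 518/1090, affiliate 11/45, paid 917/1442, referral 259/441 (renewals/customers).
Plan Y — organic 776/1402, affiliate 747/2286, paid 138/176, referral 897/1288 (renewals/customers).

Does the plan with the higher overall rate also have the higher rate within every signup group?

No

Organic: Plan X 518/1090 = 47.5%, Plan Y 776/1402 = 55.3% → Plan Y
Affiliate: Plan X 11/45 = 24.4%, Plan Y 747/2286 = 32.7% → Plan Y
Paid: Plan X 917/1442 = 63.6%, Plan Y 138/176 = 78.4% → Plan Y
Referral: Plan X 259/441 = 58.7%, Plan Y 897/1288 = 69.6% → Plan Y
Overall: Plan X 1705/3018 = 56.5%, Plan Y 2558/5152 = 49.7% → Plan X
Plan Y wins each signup group but Plan X wins overall — the comparison reverses. Plan Y's customers skew toward affiliate, which has a lower base rate.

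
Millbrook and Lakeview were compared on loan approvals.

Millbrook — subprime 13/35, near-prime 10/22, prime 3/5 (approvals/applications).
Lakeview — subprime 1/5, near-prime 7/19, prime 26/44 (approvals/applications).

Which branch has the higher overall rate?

Lakeview

Subprime: Millbrook 13/35 = 37.1%, Lakeview 1/5 = 20.0% → Millbrook
Near-prime: Millbrook 10/22 = 45.5%, Lakeview 7/19 = 36.8% → Millbrook
Prime: Millbrook 3/5 = 60.0%, Lakeview 26/44 = 59.1% → Millbrook
Overall: Millbrook 26/62 = 41.9%, Lakeview 34/68 = 50.0% → Lakeview
(Millbrook wins every credit group but Lakeview wins overall — Millbrook's applications skew toward the low-rate subprime group.)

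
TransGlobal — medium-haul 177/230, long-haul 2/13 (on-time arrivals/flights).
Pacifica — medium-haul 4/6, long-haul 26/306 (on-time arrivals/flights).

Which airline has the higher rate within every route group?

TransGlobal

Medium-haul: TransGlobal 177/230 = 77.0%, Pacifica 4/6 = 66.7% → TransGlobal
Long-haul: TransGlobal 2/13 = 15.4%, Pacifica 26/306 = 8.5% → TransGlobal
TransGlobal has the higher rate in both groups.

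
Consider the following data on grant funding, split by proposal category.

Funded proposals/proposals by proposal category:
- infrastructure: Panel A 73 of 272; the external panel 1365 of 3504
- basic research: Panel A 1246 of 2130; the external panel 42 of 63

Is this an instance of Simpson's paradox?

Yes

Infrastructure: Panel A 73/272 = 26.8%, the external panel 1365/3504 = 39.0% → the external panel
Basic research: Panel A 1246/2130 = 58.5%, the external panel 42/63 = 66.7% → the external panel
Overall: Panel A 1319/2402 = 54.9%, the external panel 1407/3567 = 39.4% → Panel A
The external panel wins each proposal group but Panel A wins overall — the comparison reverses. The external panel's proposals skew toward infrastructure, which has a lower base rate.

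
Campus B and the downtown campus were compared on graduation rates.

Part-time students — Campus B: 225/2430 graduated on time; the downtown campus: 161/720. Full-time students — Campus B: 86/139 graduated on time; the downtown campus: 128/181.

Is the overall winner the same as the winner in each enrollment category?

Part-time: Campus B 225/2430 = 9.3%, the downtown campus 161/720 = 22.4% → the downtown campus
Full-time: Campus B 86/139 = 61.9%, the downtown campus 128/181 = 70.7% → the downtown campus
Overall: Campus B 311/2569 = 12.1%, the downtown campus 289/901 = 32.1% → the downtown campus
The downtown campus wins overall and in every enrollment group — no reversal.

Yes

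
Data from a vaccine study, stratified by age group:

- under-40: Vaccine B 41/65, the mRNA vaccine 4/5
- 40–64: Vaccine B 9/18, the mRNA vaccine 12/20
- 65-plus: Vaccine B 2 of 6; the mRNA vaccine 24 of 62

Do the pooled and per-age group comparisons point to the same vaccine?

No

Under-40: Vaccine B 41/65 = 63.1%, the mRNA vaccine 4/5 = 80.0% → the mRNA vaccine
40–64: Vaccine B 9/18 = 50.0%, the mRNA vaccine 12/20 = 60.0% → the mRNA vaccine
65-plus: Vaccine B 2/6 = 33.3%, the mRNA vaccine 24/62 = 38.7% → the mRNA vaccine
Overall: Vaccine B 52/89 = 58.4%, the mRNA vaccine 40/87 = 46.0% → Vaccine B
The mRNA vaccine wins each age group but Vaccine B wins overall — the comparison reverses. The mRNA vaccine's recipients skew toward 65-plus, which has a lower base rate.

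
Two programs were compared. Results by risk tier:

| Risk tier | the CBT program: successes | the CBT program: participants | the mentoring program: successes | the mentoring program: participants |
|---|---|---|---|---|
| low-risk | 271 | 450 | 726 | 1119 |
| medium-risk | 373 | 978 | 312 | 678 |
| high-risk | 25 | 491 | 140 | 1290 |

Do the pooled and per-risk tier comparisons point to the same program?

Low-risk: the CBT program 271/450 = 60.2%, the mentoring program 726/1119 = 64.9% → the mentoring program
Medium-risk: the CBT program 373/978 = 38.1%, the mentoring program 312/678 = 46.0% → the mentoring program
High-risk: the CBT program 25/491 = 5.1%, the mentoring program 140/1290 = 10.9% → the mentoring program
Overall: the CBT program 669/1919 = 34.9%, the mentoring program 1178/3087 = 38.2% → the mentoring program
The mentoring program wins overall and in every risk group — no reversal.

Yes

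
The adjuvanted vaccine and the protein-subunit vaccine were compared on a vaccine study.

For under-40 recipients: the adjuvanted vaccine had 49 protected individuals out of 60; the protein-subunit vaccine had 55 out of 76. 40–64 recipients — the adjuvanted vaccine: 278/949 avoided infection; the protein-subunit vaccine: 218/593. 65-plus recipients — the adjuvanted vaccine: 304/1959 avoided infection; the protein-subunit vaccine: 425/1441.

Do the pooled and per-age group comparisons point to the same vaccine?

Under-40: the adjuvanted vaccine 49/60 = 81.7%, the protein-subunit vaccine 55/76 = 72.4% → the adjuvanted vaccine
40–64: the adjuvanted vaccine 278/949 = 29.3%, the protein-subunit vaccine 218/593 = 36.8% → the protein-subunit vaccine
65-plus: the adjuvanted vaccine 304/1959 = 15.5%, the protein-subunit vaccine 425/1441 = 29.5% → the protein-subunit vaccine
Overall: the adjuvanted vaccine 631/2968 = 21.3%, the protein-subunit vaccine 698/2110 = 33.1% → the protein-subunit vaccine
Neither sweeps: the adjuvanted vaccine wins 1 of 3 groups, the protein-subunit vaccine wins 2. The protein-subunit vaccine wins overall but not every group — no Simpson reversal.

No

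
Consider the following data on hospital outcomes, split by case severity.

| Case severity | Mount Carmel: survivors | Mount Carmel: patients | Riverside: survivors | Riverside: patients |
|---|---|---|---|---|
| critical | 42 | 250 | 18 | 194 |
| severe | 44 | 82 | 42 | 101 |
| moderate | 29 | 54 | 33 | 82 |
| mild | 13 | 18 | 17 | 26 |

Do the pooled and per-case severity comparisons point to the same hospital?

Yes

Critical: Mount Carmel 42/250 = 16.8%, Riverside 18/194 = 9.3% → Mount Carmel
Severe: Mount Carmel 44/82 = 53.7%, Riverside 42/101 = 41.6% → Mount Carmel
Moderate: Mount Carmel 29/54 = 53.7%, Riverside 33/82 = 40.2% → Mount Carmel
Mild: Mount Carmel 13/18 = 72.2%, Riverside 17/26 = 65.4% → Mount Carmel
Overall: Mount Carmel 128/404 = 31.7%, Riverside 110/403 = 27.3% → Mount Carmel
Mount Carmel wins overall and in every case group — no reversal.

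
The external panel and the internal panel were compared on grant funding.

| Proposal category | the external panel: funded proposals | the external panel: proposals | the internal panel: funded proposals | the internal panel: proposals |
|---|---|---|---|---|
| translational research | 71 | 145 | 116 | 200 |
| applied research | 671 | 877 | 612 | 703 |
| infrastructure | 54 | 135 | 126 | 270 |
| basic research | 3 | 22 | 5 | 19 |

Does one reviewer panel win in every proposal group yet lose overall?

No

Translational research: the external panel 71/145 = 49.0%, the internal panel 116/200 = 58.0% → the internal panel
Applied research: the external panel 671/877 = 76.5%, the internal panel 612/703 = 87.1% → the internal panel
Infrastructure: the external panel 54/135 = 40.0%, the internal panel 126/270 = 46.7% → the internal panel
Basic research: the external panel 3/22 = 13.6%, the internal panel 5/19 = 26.3% → the internal panel
Overall: the external panel 799/1179 = 67.8%, the internal panel 859/1192 = 72.1% → the internal panel
The internal panel wins overall and in every proposal group — no reversal.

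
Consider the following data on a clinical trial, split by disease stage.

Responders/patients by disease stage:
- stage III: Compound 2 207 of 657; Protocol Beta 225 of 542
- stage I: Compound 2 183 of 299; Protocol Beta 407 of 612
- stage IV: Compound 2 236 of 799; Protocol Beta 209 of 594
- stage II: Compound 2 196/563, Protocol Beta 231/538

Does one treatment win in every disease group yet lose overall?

No

Stage III: Compound 2 207/657 = 31.5%, Protocol Beta 225/542 = 41.5% → Protocol Beta
Stage I: Compound 2 183/299 = 61.2%, Protocol Beta 407/612 = 66.5% → Protocol Beta
Stage IV: Compound 2 236/799 = 29.5%, Protocol Beta 209/594 = 35.2% → Protocol Beta
Stage II: Compound 2 196/563 = 34.8%, Protocol Beta 231/538 = 42.9% → Protocol Beta
Overall: Compound 2 822/2318 = 35.5%, Protocol Beta 1072/2286 = 46.9% → Protocol Beta
Protocol Beta wins overall and in every disease group — no reversal.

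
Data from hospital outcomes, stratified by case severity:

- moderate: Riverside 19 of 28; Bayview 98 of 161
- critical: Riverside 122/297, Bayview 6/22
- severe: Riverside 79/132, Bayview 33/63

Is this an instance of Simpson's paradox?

Moderate: Riverside 19/28 = 67.9%, Bayview 98/161 = 60.9% → Riverside
Critical: Riverside 122/297 = 41.1%, Bayview 6/22 = 27.3% → Riverside
Severe: Riverside 79/132 = 59.8%, Bayview 33/63 = 52.4% → Riverside
Overall: Riverside 220/457 = 48.1%, Bayview 137/246 = 55.7% → Bayview
Riverside wins each case group but Bayview wins overall — the comparison reverses. Riverside's patients skew toward critical, which has a lower base rate.

Yes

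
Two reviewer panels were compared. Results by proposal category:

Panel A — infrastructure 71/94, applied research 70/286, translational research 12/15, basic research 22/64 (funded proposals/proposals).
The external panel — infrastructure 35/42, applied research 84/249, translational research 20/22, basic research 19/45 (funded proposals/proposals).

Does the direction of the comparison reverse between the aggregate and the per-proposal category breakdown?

No

Infrastructure: Panel A 71/94 = 75.5%, the external panel 35/42 = 83.3% → the external panel
Applied research: Panel A 70/286 = 24.5%, the external panel 84/249 = 33.7% → the external panel
Translational research: Panel A 12/15 = 80.0%, the external panel 20/22 = 90.9% → the external panel
Basic research: Panel A 22/64 = 34.4%, the external panel 19/45 = 42.2% → the external panel
Overall: Panel A 175/459 = 38.1%, the external panel 158/358 = 44.1% → the external panel
The external panel wins overall and in every proposal group — no reversal.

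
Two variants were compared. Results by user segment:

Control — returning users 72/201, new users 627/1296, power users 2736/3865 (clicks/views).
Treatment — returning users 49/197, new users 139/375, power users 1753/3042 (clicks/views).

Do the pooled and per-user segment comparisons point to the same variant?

Returning users: Control 72/201 = 35.8%, Treatment 49/197 = 24.9% → Control
New users: Control 627/1296 = 48.4%, Treatment 139/375 = 37.1% → Control
Power users: Control 2736/3865 = 70.8%, Treatment 1753/3042 = 57.6% → Control
Overall: Control 3435/5362 = 64.1%, Treatment 1941/3614 = 53.7% → Control
Control wins overall and in every user group — no reversal.

Yes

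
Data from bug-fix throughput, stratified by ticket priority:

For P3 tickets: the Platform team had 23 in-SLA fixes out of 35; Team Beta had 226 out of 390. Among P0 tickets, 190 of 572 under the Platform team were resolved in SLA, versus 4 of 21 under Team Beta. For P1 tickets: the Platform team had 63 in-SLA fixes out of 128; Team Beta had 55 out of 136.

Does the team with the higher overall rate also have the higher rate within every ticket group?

P3: the Platform team 23/35 = 65.7%, Team Beta 226/390 = 57.9% → the Platform team
P0: the Platform team 190/572 = 33.2%, Team Beta 4/21 = 19.0% → the Platform team
P1: the Platform team 63/128 = 49.2%, Team Beta 55/136 = 40.4% → the Platform team
Overall: the Platform team 276/735 = 37.6%, Team Beta 285/547 = 52.1% → Team Beta
The Platform team wins each ticket group but Team Beta wins overall — the comparison reverses. The Platform team's tickets skew toward P0, which has a lower base rate.

No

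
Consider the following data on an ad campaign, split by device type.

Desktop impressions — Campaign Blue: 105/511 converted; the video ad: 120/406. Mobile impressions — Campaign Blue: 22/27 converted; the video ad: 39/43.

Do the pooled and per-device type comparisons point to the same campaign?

Yes

Desktop: Campaign Blue 105/511 = 20.5%, the video ad 120/406 = 29.6% → the video ad
Mobile: Campaign Blue 22/27 = 81.5%, the video ad 39/43 = 90.7% → the video ad
Overall: Campaign Blue 127/538 = 23.6%, the video ad 159/449 = 35.4% → the video ad
The video ad wins overall and in every device group — no reversal.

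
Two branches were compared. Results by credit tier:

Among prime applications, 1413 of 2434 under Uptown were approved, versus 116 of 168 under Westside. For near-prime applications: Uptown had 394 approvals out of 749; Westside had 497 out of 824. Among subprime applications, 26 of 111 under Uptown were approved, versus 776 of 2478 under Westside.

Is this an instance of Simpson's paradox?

Yes

Prime: Uptown 1413/2434 = 58.1%, Westside 116/168 = 69.0% → Westside
Near-prime: Uptown 394/749 = 52.6%, Westside 497/824 = 60.3% → Westside
Subprime: Uptown 26/111 = 23.4%, Westside 776/2478 = 31.3% → Westside
Overall: Uptown 1833/3294 = 55.6%, Westside 1389/3470 = 40.0% → Uptown
Westside wins each credit group but Uptown wins overall — the comparison reverses. Westside's applications skew toward subprime, which has a lower base rate.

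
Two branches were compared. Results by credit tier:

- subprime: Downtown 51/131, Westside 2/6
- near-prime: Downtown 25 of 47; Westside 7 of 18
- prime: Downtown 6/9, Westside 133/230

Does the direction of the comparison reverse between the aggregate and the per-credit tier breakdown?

Yes

Subprime: Downtown 51/131 = 38.9%, Westside 2/6 = 33.3% → Downtown
Near-prime: Downtown 25/47 = 53.2%, Westside 7/18 = 38.9% → Downtown
Prime: Downtown 6/9 = 66.7%, Westside 133/230 = 57.8% → Downtown
Overall: Downtown 82/187 = 43.9%, Westside 142/254 = 55.9% → Westside
Downtown wins each credit group but Westside wins overall — the comparison reverses. Downtown's applications skew toward subprime, which has a lower base rate.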